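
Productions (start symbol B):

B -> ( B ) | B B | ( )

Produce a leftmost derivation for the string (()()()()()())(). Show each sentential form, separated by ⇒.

B ⇒ BB   [B -> B B]
BB ⇒ (B)B   [B -> ( B )]
(B)B ⇒ (BB)B   [B -> B B]
(BB)B ⇒ (BBB)B   [B -> B B]
(BBB)B ⇒ (()BB)B   [B -> ( )]
(()BB)B ⇒ (()BBB)B   [B -> B B]
(()BBB)B ⇒ (()BBBB)B   [B -> B B]
(()BBBB)B ⇒ (()BBBBB)B   [B -> B B]
(()BBBBB)B ⇒ (()()BBBB)B   [B -> ( )]
(()()BBBB)B ⇒ (()()()BBB)B   [B -> ( )]
(()()()BBB)B ⇒ (()()()()BB)B   [B -> ( )]
(()()()()BB)B ⇒ (()()()()()B)B   [B -> ( )]
(()()()()()B)B ⇒ (()()()()()())B   [B -> ( )]
(()()()()()())B ⇒ (()()()()()())()   [B -> ( )]

B ⇒ BB ⇒ (B)B ⇒ (BB)B ⇒ (BBB)B ⇒ (()BB)B ⇒ (()BBB)B ⇒ (()BBBB)B ⇒ (()BBBBB)B ⇒ (()()BBBB)B ⇒ (()()()BBB)B ⇒ (()()()()BB)B ⇒ (()()()()()B)B ⇒ (()()()()()())B ⇒ (()()()()()())()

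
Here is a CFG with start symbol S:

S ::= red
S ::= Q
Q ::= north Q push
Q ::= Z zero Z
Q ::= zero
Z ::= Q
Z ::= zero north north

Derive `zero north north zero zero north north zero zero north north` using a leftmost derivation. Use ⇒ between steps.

S ⇒ Q ⇒ Z zero Z ⇒ Q zero Z ⇒ Z zero Z zero Z ⇒ zero north north zero Z zero Z ⇒ zero north north zero zero north north zero Z ⇒ zero north north zero zero north north zero zero north north

S ⇒ Q   [S ::= Q]
Q ⇒ Z zero Z   [Q ::= Z zero Z]
Z zero Z ⇒ Q zero Z   [Z ::= Q]
Q zero Z ⇒ Z zero Z zero Z   [Q ::= Z zero Z]
Z zero Z zero Z ⇒ zero north north zero Z zero Z   [Z ::= zero north north]
zero north north zero Z zero Z ⇒ zero north north zero zero north north zero Z   [Z ::= zero north north]
zero north north zero zero north north zero Z ⇒ zero north north zero zero north north zero zero north north   [Z ::= zero north north]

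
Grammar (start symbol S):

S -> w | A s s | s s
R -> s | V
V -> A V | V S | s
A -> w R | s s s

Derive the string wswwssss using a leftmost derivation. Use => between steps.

S => Ass   [S -> A s s]
Ass => wRss   [A -> w R]
wRss => wVss   [R -> V]
wVss => wVSss   [V -> V S]
wVSss => wVSSss   [V -> V S]
wVSSss => wVSSSss   [V -> V S]
wVSSSss => wsSSSss   [V -> s]
wsSSSss => wswSSss   [S -> w]
wswSSss => wswwSss   [S -> w]
wswwSss => wswwssss   [S -> s s]

S => Ass => wRss => wVss => wVSss => wVSSss => wVSSSss => wsSSSss => wswSSss => wswwSss => wswwssss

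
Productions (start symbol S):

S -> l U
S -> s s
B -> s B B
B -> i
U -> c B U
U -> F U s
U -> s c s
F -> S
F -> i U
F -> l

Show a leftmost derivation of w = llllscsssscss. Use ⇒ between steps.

S ⇒ lU   [S -> l U]
lU ⇒ lFUs   [U -> F U s]
lFUs ⇒ lSUs   [F -> S]
lSUs ⇒ llUUs   [S -> l U]
llUUs ⇒ llFUsUs   [U -> F U s]
llFUsUs ⇒ lllUsUs   [F -> l]
lllUsUs ⇒ lllFUssUs   [U -> F U s]
lllFUssUs ⇒ llllUssUs   [F -> l]
llllUssUs ⇒ llllscsssUs   [U -> s c s]
llllscsssUs ⇒ llllscsssscss   [U -> s c s]

S ⇒ lU ⇒ lFUs ⇒ lSUs ⇒ llUUs ⇒ llFUsUs ⇒ lllUsUs ⇒ lllFUssUs ⇒ llllUssUs ⇒ llllscsssUs ⇒ llllscsssscss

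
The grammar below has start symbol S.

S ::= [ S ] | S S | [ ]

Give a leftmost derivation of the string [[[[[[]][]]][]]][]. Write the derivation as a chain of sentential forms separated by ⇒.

S ⇒ SS   [S ::= S S]
SS ⇒ [S]S   [S ::= [ S ]]
[S]S ⇒ [[S]]S   [S ::= [ S ]]
[[S]]S ⇒ [[SS]]S   [S ::= S S]
[[SS]]S ⇒ [[[S]S]]S   [S ::= [ S ]]
[[[S]S]]S ⇒ [[[[S]]S]]S   [S ::= [ S ]]
[[[[S]]S]]S ⇒ [[[[SS]]S]]S   [S ::= S S]
[[[[SS]]S]]S ⇒ [[[[[S]S]]S]]S   [S ::= [ S ]]
[[[[[S]S]]S]]S ⇒ [[[[[[]]S]]S]]S   [S ::= [ ]]
[[[[[[]]S]]S]]S ⇒ [[[[[[]][]]]S]]S   [S ::= [ ]]
[[[[[[]][]]]S]]S ⇒ [[[[[[]][]]][]]]S   [S ::= [ ]]
[[[[[[]][]]][]]]S ⇒ [[[[[[]][]]][]]][]   [S ::= [ ]]

S ⇒ SS ⇒ [S]S ⇒ [[S]]S ⇒ [[SS]]S ⇒ [[[S]S]]S ⇒ [[[[S]]S]]S ⇒ [[[[SS]]S]]S ⇒ [[[[[S]S]]S]]S ⇒ [[[[[[]]S]]S]]S ⇒ [[[[[[]][]]]S]]S ⇒ [[[[[[]][]]][]]]S ⇒ [[[[[[]][]]][]]][]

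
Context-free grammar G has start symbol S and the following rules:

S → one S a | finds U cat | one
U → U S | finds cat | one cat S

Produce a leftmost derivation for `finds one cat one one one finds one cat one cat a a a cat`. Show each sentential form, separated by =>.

S => finds U cat => finds one cat S cat => finds one cat one S a cat => finds one cat one one S a a cat => finds one cat one one one S a a a cat => finds one cat one one one finds U cat a a a cat => finds one cat one one one finds one cat S cat a a a cat => finds one cat one one one finds one cat one cat a a a cat

S => finds U cat   [S → finds U cat]
finds U cat => finds one cat S cat   [U → one cat S]
finds one cat S cat => finds one cat one S a cat   [S → one S a]
finds one cat one S a cat => finds one cat one one S a a cat   [S → one S a]
finds one cat one one S a a cat => finds one cat one one one S a a a cat   [S → one S a]
finds one cat one one one S a a a cat => finds one cat one one one finds U cat a a a cat   [S → finds U cat]
finds one cat one one one finds U cat a a a cat => finds one cat one one one finds one cat S cat a a a cat   [U → one cat S]
finds one cat one one one finds one cat S cat a a a cat => finds one cat one one one finds one cat one cat a a a cat   [S → one]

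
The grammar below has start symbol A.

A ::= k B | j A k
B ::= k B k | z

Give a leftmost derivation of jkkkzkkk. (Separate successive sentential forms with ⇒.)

A ⇒ jAk   [A ::= j A k]
jAk ⇒ jkBk   [A ::= k B]
jkBk ⇒ jkkBkk   [B ::= k B k]
jkkBkk ⇒ jkkkBkkk   [B ::= k B k]
jkkkBkkk ⇒ jkkkzkkk   [B ::= z]

A ⇒ jAk ⇒ jkBk ⇒ jkkBkk ⇒ jkkkBkkk ⇒ jkkkzkkk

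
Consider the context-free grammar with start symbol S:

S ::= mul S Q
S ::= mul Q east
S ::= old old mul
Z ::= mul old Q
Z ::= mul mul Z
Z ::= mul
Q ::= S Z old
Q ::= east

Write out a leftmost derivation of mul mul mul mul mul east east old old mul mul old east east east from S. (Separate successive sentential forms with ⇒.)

S ⇒ mul S Q ⇒ mul mul S Q Q ⇒ mul mul mul S Q Q Q ⇒ mul mul mul mul S Q Q Q Q ⇒ mul mul mul mul mul Q east Q Q Q Q ⇒ mul mul mul mul mul east east Q Q Q Q ⇒ mul mul mul mul mul east east S Z old Q Q Q ⇒ mul mul mul mul mul east east old old mul Z old Q Q Q ⇒ mul mul mul mul mul east east old old mul mul old Q Q Q ⇒ mul mul mul mul mul east east old old mul mul old east Q Q ⇒ mul mul mul mul mul east east old old mul mul old east east Q ⇒ mul mul mul mul mul east east old old mul mul old east east east

S ⇒ mul S Q   [S ::= mul S Q]
mul S Q ⇒ mul mul S Q Q   [S ::= mul S Q]
mul mul S Q Q ⇒ mul mul mul S Q Q Q   [S ::= mul S Q]
mul mul mul S Q Q Q ⇒ mul mul mul mul S Q Q Q Q   [S ::= mul S Q]
mul mul mul mul S Q Q Q Q ⇒ mul mul mul mul mul Q east Q Q Q Q   [S ::= mul Q east]
mul mul mul mul mul Q east Q Q Q Q ⇒ mul mul mul mul mul east east Q Q Q Q   [Q ::= east]
mul mul mul mul mul east east Q Q Q Q ⇒ mul mul mul mul mul east east S Z old Q Q Q   [Q ::= S Z old]
mul mul mul mul mul east east S Z old Q Q Q ⇒ mul mul mul mul mul east east old old mul Z old Q Q Q   [S ::= old old mul]
mul mul mul mul mul east east old old mul Z old Q Q Q ⇒ mul mul mul mul mul east east old old mul mul old Q Q Q   [Z ::= mul]
mul mul mul mul mul east east old old mul mul old Q Q Q ⇒ mul mul mul mul mul east east old old mul mul old east Q Q   [Q ::= east]
mul mul mul mul mul east east old old mul mul old east Q Q ⇒ mul mul mul mul mul east east old old mul mul old east east Q   [Q ::= east]
mul mul mul mul mul east east old old mul mul old east east Q ⇒ mul mul mul mul mul east east old old mul mul old east east east   [Q ::= east]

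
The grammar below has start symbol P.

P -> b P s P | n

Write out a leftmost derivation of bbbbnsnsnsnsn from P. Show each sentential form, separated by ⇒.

P ⇒ bPsP ⇒ bbPsPsP ⇒ bbbPsPsPsP ⇒ bbbbPsPsPsPsP ⇒ bbbbnsPsPsPsP ⇒ bbbbnsnsPsPsP ⇒ bbbbnsnsnsPsP ⇒ bbbbnsnsnsnsP ⇒ bbbbnsnsnsnsn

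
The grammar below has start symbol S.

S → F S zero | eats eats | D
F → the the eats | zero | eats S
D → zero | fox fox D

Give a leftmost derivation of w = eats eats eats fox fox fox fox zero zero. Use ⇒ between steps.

S ⇒ F S zero ⇒ eats S S zero ⇒ eats eats eats S zero ⇒ eats eats eats D zero ⇒ eats eats eats fox fox D zero ⇒ eats eats eats fox fox fox fox D zero ⇒ eats eats eats fox fox fox fox zero zero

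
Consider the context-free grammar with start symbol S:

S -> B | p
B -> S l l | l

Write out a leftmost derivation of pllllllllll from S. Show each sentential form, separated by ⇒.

S⇒B⇒Sll⇒Bll⇒Sllll⇒Bllll⇒Sllllll⇒Bllllll⇒Sllllllll⇒Bllllllll⇒Sllllllllll⇒pllllllllll

S ⇒ B   [S -> B]
B ⇒ Sll   [B -> S l l]
Sll ⇒ Bll   [S -> B]
Bll ⇒ Sllll   [B -> S l l]
Sllll ⇒ Bllll   [S -> B]
Bllll ⇒ Sllllll   [B -> S l l]
Sllllll ⇒ Bllllll   [S -> B]
Bllllll ⇒ Sllllllll   [B -> S l l]
Sllllllll ⇒ Bllllllll   [S -> B]
Bllllllll ⇒ Sllllllllll   [B -> S l l]
Sllllllllll ⇒ pllllllllll   [S -> p]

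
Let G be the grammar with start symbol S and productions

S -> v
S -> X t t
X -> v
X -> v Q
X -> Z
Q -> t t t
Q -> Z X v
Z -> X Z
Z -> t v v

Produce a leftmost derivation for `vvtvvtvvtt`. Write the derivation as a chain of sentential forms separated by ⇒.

S⇒Xtt⇒Ztt⇒XZtt⇒vZtt⇒vXZtt⇒vZZtt⇒vXZZtt⇒vvZZtt⇒vvtvvZtt⇒vvtvvtvvtt

S ⇒ Xtt   [S -> X t t]
Xtt ⇒ Ztt   [X -> Z]
Ztt ⇒ XZtt   [Z -> X Z]
XZtt ⇒ vZtt   [X -> v]
vZtt ⇒ vXZtt   [Z -> X Z]
vXZtt ⇒ vZZtt   [X -> Z]
vZZtt ⇒ vXZZtt   [Z -> X Z]
vXZZtt ⇒ vvZZtt   [X -> v]
vvZZtt ⇒ vvtvvZtt   [Z -> t v v]
vvtvvZtt ⇒ vvtvvtvvtt   [Z -> t v v]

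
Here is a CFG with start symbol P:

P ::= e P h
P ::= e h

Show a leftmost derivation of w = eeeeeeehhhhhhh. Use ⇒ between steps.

P ⇒ ePh   [P ::= e P h]
ePh ⇒ eePhh   [P ::= e P h]
eePhh ⇒ eeePhhh   [P ::= e P h]
eeePhhh ⇒ eeeePhhhh   [P ::= e P h]
eeeePhhhh ⇒ eeeeePhhhhh   [P ::= e P h]
eeeeePhhhhh ⇒ eeeeeePhhhhhh   [P ::= e P h]
eeeeeePhhhhhh ⇒ eeeeeeehhhhhhh   [P ::= e h]

P ⇒ ePh ⇒ eePhh ⇒ eeePhhh ⇒ eeeePhhhh ⇒ eeeeePhhhhh ⇒ eeeeeePhhhhhh ⇒ eeeeeeehhhhhhh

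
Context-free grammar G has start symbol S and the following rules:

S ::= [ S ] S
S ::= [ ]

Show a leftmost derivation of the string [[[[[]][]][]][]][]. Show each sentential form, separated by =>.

S=>[S]S=>[[S]S]S=>[[[S]S]S]S=>[[[[S]S]S]S]S=>[[[[[]]S]S]S]S=>[[[[[]][]]S]S]S=>[[[[[]][]][]]S]S=>[[[[[]][]][]][]]S=>[[[[[]][]][]][]][]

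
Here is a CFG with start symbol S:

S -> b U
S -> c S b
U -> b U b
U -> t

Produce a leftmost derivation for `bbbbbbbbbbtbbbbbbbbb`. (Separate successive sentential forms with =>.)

S => bU   [S -> b U]
bU => bbUb   [U -> b U b]
bbUb => bbbUbb   [U -> b U b]
bbbUbb => bbbbUbbb   [U -> b U b]
bbbbUbbb => bbbbbUbbbb   [U -> b U b]
bbbbbUbbbb => bbbbbbUbbbbb   [U -> b U b]
bbbbbbUbbbbb => bbbbbbbUbbbbbb   [U -> b U b]
bbbbbbbUbbbbbb => bbbbbbbbUbbbbbbb   [U -> b U b]
bbbbbbbbUbbbbbbb => bbbbbbbbbUbbbbbbbb   [U -> b U b]
bbbbbbbbbUbbbbbbbb => bbbbbbbbbbUbbbbbbbbb   [U -> b U b]
bbbbbbbbbbUbbbbbbbbb => bbbbbbbbbbtbbbbbbbbb   [U -> t]

S => bU => bbUb => bbbUbb => bbbbUbbb => bbbbbUbbbb => bbbbbbUbbbbb => bbbbbbbUbbbbbb => bbbbbbbbUbbbbbbb => bbbbbbbbbUbbbbbbbb => bbbbbbbbbbUbbbbbbbbb => bbbbbbbbbbtbbbbbbbbb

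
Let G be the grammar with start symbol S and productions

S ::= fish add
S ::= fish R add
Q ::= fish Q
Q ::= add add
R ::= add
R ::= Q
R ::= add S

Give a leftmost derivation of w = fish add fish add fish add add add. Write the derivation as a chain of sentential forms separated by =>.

S => fish R add   [S ::= fish R add]
fish R add => fish add S add   [R ::= add S]
fish add S add => fish add fish R add add   [S ::= fish R add]
fish add fish R add add => fish add fish add S add add   [R ::= add S]
fish add fish add S add add => fish add fish add fish add add add   [S ::= fish add]

S => fish R add => fish add S add => fish add fish R add add => fish add fish add S add add => fish add fish add fish add add add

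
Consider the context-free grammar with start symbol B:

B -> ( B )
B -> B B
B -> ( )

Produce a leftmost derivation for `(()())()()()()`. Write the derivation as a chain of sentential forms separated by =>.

B => BB => BBB => BBBB => BBBBB => (B)BBBB => (BB)BBBB => (()B)BBBB => (()())BBBB => (()())()BBB => (()())()()BB => (()())()()()B => (()())()()()()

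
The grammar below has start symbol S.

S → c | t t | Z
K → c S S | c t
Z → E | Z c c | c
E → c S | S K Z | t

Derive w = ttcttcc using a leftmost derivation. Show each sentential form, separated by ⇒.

S ⇒ Z   [S → Z]
Z ⇒ Zcc   [Z → Z c c]
Zcc ⇒ Ecc   [Z → E]
Ecc ⇒ SKZcc   [E → S K Z]
SKZcc ⇒ ttKZcc   [S → t t]
ttKZcc ⇒ ttctZcc   [K → c t]
ttctZcc ⇒ ttctEcc   [Z → E]
ttctEcc ⇒ ttcttcc   [E → t]

S ⇒ Z ⇒ Zcc ⇒ Ecc ⇒ SKZcc ⇒ ttKZcc ⇒ ttctZcc ⇒ ttctEcc ⇒ ttcttcc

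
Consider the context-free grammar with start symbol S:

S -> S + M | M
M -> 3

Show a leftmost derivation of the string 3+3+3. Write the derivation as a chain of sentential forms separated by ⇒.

S ⇒ S+M ⇒ S+M+M ⇒ M+M+M ⇒ 3+M+M ⇒ 3+3+M ⇒ 3+3+3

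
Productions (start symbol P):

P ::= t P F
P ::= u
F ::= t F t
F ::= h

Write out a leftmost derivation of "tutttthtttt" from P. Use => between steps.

P => tPF => tuF => tutFt => tuttFtt => tutttFttt => tuttttFtttt => tutttthtttt

P => tPF   [P ::= t P F]
tPF => tuF   [P ::= u]
tuF => tutFt   [F ::= t F t]
tutFt => tuttFtt   [F ::= t F t]
tuttFtt => tutttFttt   [F ::= t F t]
tutttFttt => tuttttFtttt   [F ::= t F t]
tuttttFtttt => tutttthtttt   [F ::= h]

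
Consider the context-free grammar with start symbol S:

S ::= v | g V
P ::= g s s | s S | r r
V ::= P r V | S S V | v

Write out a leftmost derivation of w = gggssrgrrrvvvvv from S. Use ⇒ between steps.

S ⇒ gV ⇒ gSSV ⇒ ggVSV ⇒ ggPrVSV ⇒ gggssrVSV ⇒ gggssrSSVSV ⇒ gggssrgVSVSV ⇒ gggssrgPrVSVSV ⇒ gggssrgrrrVSVSV ⇒ gggssrgrrrvSVSV ⇒ gggssrgrrrvvVSV ⇒ gggssrgrrrvvvSV ⇒ gggssrgrrrvvvvV ⇒ gggssrgrrrvvvvv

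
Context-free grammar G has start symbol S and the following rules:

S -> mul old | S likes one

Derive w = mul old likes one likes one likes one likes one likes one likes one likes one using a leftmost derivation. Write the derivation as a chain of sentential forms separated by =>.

S => S likes one => S likes one likes one => S likes one likes one likes one => S likes one likes one likes one likes one => S likes one likes one likes one likes one likes one => S likes one likes one likes one likes one likes one likes one => S likes one likes one likes one likes one likes one likes one likes one => mul old likes one likes one likes one likes one likes one likes one likes one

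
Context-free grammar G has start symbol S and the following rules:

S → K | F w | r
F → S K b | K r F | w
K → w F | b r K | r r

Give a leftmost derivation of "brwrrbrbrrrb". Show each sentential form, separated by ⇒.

S ⇒ K   [S → K]
K ⇒ brK   [K → b r K]
brK ⇒ brwF   [K → w F]
brwF ⇒ brwSKb   [F → S K b]
brwSKb ⇒ brwKKb   [S → K]
brwKKb ⇒ brwrrKb   [K → r r]
brwrrKb ⇒ brwrrbrKb   [K → b r K]
brwrrbrKb ⇒ brwrrbrbrKb   [K → b r K]
brwrrbrbrKb ⇒ brwrrbrbrrrb   [K → r r]

S ⇒ K ⇒ brK ⇒ brwF ⇒ brwSKb ⇒ brwKKb ⇒ brwrrKb ⇒ brwrrbrKb ⇒ brwrrbrbrKb ⇒ brwrrbrbrrrb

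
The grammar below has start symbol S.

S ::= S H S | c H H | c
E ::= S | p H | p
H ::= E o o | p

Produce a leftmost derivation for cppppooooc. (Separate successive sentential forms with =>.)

S => SHS => cHHHS => cpHHS => cppHS => cppEooS => cpppHooS => cpppEooooS => cppppooooS => cppppooooc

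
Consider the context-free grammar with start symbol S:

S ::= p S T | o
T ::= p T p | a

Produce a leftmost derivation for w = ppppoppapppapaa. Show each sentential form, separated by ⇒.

S⇒pST⇒ppSTT⇒pppSTTT⇒ppppSTTTT⇒ppppoTTTT⇒ppppopTpTTT⇒ppppoppTppTTT⇒ppppoppappTTT⇒ppppoppapppTpTT⇒ppppoppapppapTT⇒ppppoppapppapaT⇒ppppoppapppapaa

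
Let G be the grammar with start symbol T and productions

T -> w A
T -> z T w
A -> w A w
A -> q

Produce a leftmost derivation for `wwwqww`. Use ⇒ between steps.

T⇒wA⇒wwAw⇒wwwAww⇒wwwqww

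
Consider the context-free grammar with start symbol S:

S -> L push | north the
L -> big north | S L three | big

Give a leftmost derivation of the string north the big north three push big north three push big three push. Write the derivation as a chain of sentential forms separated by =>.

S => L push => S L three push => L push L three push => S L three push L three push => L push L three push L three push => S L three push L three push L three push => north the L three push L three push L three push => north the big north three push L three push L three push => north the big north three push big north three push L three push => north the big north three push big north three push big three push

S => L push   [S -> L push]
L push => S L three push   [L -> S L three]
S L three push => L push L three push   [S -> L push]
L push L three push => S L three push L three push   [L -> S L three]
S L three push L three push => L push L three push L three push   [S -> L push]
L push L three push L three push => S L three push L three push L three push   [L -> S L three]
S L three push L three push L three push => north the L three push L three push L three push   [S -> north the]
north the L three push L three push L three push => north the big north three push L three push L three push   [L -> big north]
north the big north three push L three push L three push => north the big north three push big north three push L three push   [L -> big north]
north the big north three push big north three push L three push => north the big north three push big north three push big three push   [L -> big]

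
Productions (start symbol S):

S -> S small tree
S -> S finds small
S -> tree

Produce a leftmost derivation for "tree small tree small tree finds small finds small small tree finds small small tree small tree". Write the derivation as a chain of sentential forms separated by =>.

S => S small tree => S small tree small tree => S finds small small tree small tree => S small tree finds small small tree small tree => S finds small small tree finds small small tree small tree => S finds small finds small small tree finds small small tree small tree => S small tree finds small finds small small tree finds small small tree small tree => S small tree small tree finds small finds small small tree finds small small tree small tree => tree small tree small tree finds small finds small small tree finds small small tree small tree

S => S small tree   [S -> S small tree]
S small tree => S small tree small tree   [S -> S small tree]
S small tree small tree => S finds small small tree small tree   [S -> S finds small]
S finds small small tree small tree => S small tree finds small small tree small tree   [S -> S small tree]
S small tree finds small small tree small tree => S finds small small tree finds small small tree small tree   [S -> S finds small]
S finds small small tree finds small small tree small tree => S finds small finds small small tree finds small small tree small tree   [S -> S finds small]
S finds small finds small small tree finds small small tree small tree => S small tree finds small finds small small tree finds small small tree small tree   [S -> S small tree]
S small tree finds small finds small small tree finds small small tree small tree => S small tree small tree finds small finds small small tree finds small small tree small tree   [S -> S small tree]
S small tree small tree finds small finds small small tree finds small small tree small tree => tree small tree small tree finds small finds small small tree finds small small tree small tree   [S -> tree]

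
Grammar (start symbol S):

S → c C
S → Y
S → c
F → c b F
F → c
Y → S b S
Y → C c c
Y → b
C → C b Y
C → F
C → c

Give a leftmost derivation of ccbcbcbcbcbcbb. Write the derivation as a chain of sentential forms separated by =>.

S => cC   [S → c C]
cC => cCbY   [C → C b Y]
cCbY => cCbYbY   [C → C b Y]
cCbYbY => cFbYbY   [C → F]
cFbYbY => ccbFbYbY   [F → c b F]
ccbFbYbY => ccbcbFbYbY   [F → c b F]
ccbcbFbYbY => ccbcbcbFbYbY   [F → c b F]
ccbcbcbFbYbY => ccbcbcbcbYbY   [F → c]
ccbcbcbcbYbY => ccbcbcbcbSbSbY   [Y → S b S]
ccbcbcbcbSbSbY => ccbcbcbcbcbSbY   [S → c]
ccbcbcbcbcbSbY => ccbcbcbcbcbcbY   [S → c]
ccbcbcbcbcbcbY => ccbcbcbcbcbcbb   [Y → b]

S=>cC=>cCbY=>cCbYbY=>cFbYbY=>ccbFbYbY=>ccbcbFbYbY=>ccbcbcbFbYbY=>ccbcbcbcbYbY=>ccbcbcbcbSbSbY=>ccbcbcbcbcbSbY=>ccbcbcbcbcbcbY=>ccbcbcbcbcbcbb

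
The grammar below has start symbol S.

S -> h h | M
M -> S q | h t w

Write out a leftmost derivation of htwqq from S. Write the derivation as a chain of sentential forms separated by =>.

S => M   [S -> M]
M => Sq   [M -> S q]
Sq => Mq   [S -> M]
Mq => Sqq   [M -> S q]
Sqq => Mqq   [S -> M]
Mqq => htwqq   [M -> h t w]

S => M => Sq => Mq => Sqq => Mqq => htwqq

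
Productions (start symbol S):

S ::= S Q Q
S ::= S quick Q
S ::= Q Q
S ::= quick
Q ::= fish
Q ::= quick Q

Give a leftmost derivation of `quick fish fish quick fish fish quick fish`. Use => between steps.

S => S quick Q   [S ::= S quick Q]
S quick Q => S Q Q quick Q   [S ::= S Q Q]
S Q Q quick Q => Q Q Q Q quick Q   [S ::= Q Q]
Q Q Q Q quick Q => quick Q Q Q Q quick Q   [Q ::= quick Q]
quick Q Q Q Q quick Q => quick fish Q Q Q quick Q   [Q ::= fish]
quick fish Q Q Q quick Q => quick fish fish Q Q quick Q   [Q ::= fish]
quick fish fish Q Q quick Q => quick fish fish quick Q Q quick Q   [Q ::= quick Q]
quick fish fish quick Q Q quick Q => quick fish fish quick fish Q quick Q   [Q ::= fish]
quick fish fish quick fish Q quick Q => quick fish fish quick fish fish quick Q   [Q ::= fish]
quick fish fish quick fish fish quick Q => quick fish fish quick fish fish quick fish   [Q ::= fish]

S => S quick Q => S Q Q quick Q => Q Q Q Q quick Q => quick Q Q Q Q quick Q => quick fish Q Q Q quick Q => quick fish fish Q Q quick Q => quick fish fish quick Q Q quick Q => quick fish fish quick fish Q quick Q => quick fish fish quick fish fish quick Q => quick fish fish quick fish fish quick fish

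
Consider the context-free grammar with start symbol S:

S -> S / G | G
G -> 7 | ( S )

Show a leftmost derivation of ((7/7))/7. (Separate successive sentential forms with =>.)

S => S/G => G/G => (S)/G => (G)/G => ((S))/G => ((S/G))/G => ((G/G))/G => ((7/G))/G => ((7/7))/G => ((7/7))/7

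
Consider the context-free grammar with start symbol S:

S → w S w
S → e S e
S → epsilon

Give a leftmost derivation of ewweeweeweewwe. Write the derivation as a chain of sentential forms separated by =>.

S => eSe   [S → e S e]
eSe => ewSwe   [S → w S w]
ewSwe => ewwSwwe   [S → w S w]
ewwSwwe => ewweSewwe   [S → e S e]
ewweSewwe => ewweeSeewwe   [S → e S e]
ewweeSeewwe => ewweewSweewwe   [S → w S w]
ewweewSweewwe => ewweeweSeweewwe   [S → e S e]
ewweeweSeweewwe => ewweeweeweewwe   [S → epsilon]

S=>eSe=>ewSwe=>ewwSwwe=>ewweSewwe=>ewweeSeewwe=>ewweewSweewwe=>ewweeweSeweewwe=>ewweeweeweewwe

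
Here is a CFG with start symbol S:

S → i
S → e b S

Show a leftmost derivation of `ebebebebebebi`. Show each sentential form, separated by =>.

S=>ebS=>ebebS=>ebebebS=>ebebebebS=>ebebebebebS=>ebebebebebebS=>ebebebebebebi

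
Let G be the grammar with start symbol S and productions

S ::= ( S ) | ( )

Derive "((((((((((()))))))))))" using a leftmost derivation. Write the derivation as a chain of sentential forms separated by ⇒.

S ⇒ (S)   [S ::= ( S )]
(S) ⇒ ((S))   [S ::= ( S )]
((S)) ⇒ (((S)))   [S ::= ( S )]
(((S))) ⇒ ((((S))))   [S ::= ( S )]
((((S)))) ⇒ (((((S)))))   [S ::= ( S )]
(((((S))))) ⇒ ((((((S))))))   [S ::= ( S )]
((((((S)))))) ⇒ (((((((S)))))))   [S ::= ( S )]
(((((((S))))))) ⇒ ((((((((S))))))))   [S ::= ( S )]
((((((((S)))))))) ⇒ (((((((((S)))))))))   [S ::= ( S )]
(((((((((S))))))))) ⇒ ((((((((((S))))))))))   [S ::= ( S )]
((((((((((S)))))))))) ⇒ ((((((((((()))))))))))   [S ::= ( )]

S⇒(S)⇒((S))⇒(((S)))⇒((((S))))⇒(((((S)))))⇒((((((S))))))⇒(((((((S)))))))⇒((((((((S))))))))⇒(((((((((S)))))))))⇒((((((((((S))))))))))⇒((((((((((()))))))))))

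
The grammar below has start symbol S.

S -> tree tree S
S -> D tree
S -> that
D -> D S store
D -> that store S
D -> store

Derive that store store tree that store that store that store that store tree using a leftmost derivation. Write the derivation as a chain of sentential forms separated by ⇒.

S ⇒ D tree ⇒ D S store tree ⇒ D S store S store tree ⇒ D S store S store S store tree ⇒ D S store S store S store S store tree ⇒ that store S S store S store S store S store tree ⇒ that store D tree S store S store S store S store tree ⇒ that store store tree S store S store S store S store tree ⇒ that store store tree that store S store S store S store tree ⇒ that store store tree that store that store S store S store tree ⇒ that store store tree that store that store that store S store tree ⇒ that store store tree that store that store that store that store tree

S ⇒ D tree   [S -> D tree]
D tree ⇒ D S store tree   [D -> D S store]
D S store tree ⇒ D S store S store tree   [D -> D S store]
D S store S store tree ⇒ D S store S store S store tree   [D -> D S store]
D S store S store S store tree ⇒ D S store S store S store S store tree   [D -> D S store]
D S store S store S store S store tree ⇒ that store S S store S store S store S store tree   [D -> that store S]
that store S S store S store S store S store tree ⇒ that store D tree S store S store S store S store tree   [S -> D tree]
that store D tree S store S store S store S store tree ⇒ that store store tree S store S store S store S store tree   [D -> store]
that store store tree S store S store S store S store tree ⇒ that store store tree that store S store S store S store tree   [S -> that]
that store store tree that store S store S store S store tree ⇒ that store store tree that store that store S store S store tree   [S -> that]
that store store tree that store that store S store S store tree ⇒ that store store tree that store that store that store S store tree   [S -> that]
that store store tree that store that store that store S store tree ⇒ that store store tree that store that store that store that store tree   [S -> that]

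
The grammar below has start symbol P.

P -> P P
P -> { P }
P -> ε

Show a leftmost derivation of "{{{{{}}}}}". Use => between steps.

P => PP => {P}P => {PP}P => {{P}P}P => {{PP}P}P => {{{P}P}P}P => {{{PP}P}P}P => {{{{P}P}P}P}P => {{{{{P}}P}P}P}P => {{{{{}}P}P}P}P => {{{{{}}}P}P}P => {{{{{}}}}P}P => {{{{{}}}}}P => {{{{{}}}}}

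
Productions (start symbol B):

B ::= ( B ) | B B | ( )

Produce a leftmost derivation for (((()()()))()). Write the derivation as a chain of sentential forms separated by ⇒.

B ⇒ (B)   [B ::= ( B )]
(B) ⇒ (BB)   [B ::= B B]
(BB) ⇒ ((B)B)   [B ::= ( B )]
((B)B) ⇒ (((B))B)   [B ::= ( B )]
(((B))B) ⇒ (((BB))B)   [B ::= B B]
(((BB))B) ⇒ (((BBB))B)   [B ::= B B]
(((BBB))B) ⇒ (((()BB))B)   [B ::= ( )]
(((()BB))B) ⇒ (((()()B))B)   [B ::= ( )]
(((()()B))B) ⇒ (((()()()))B)   [B ::= ( )]
(((()()()))B) ⇒ (((()()()))())   [B ::= ( )]

B ⇒ (B) ⇒ (BB) ⇒ ((B)B) ⇒ (((B))B) ⇒ (((BB))B) ⇒ (((BBB))B) ⇒ (((()BB))B) ⇒ (((()()B))B) ⇒ (((()()()))B) ⇒ (((()()()))())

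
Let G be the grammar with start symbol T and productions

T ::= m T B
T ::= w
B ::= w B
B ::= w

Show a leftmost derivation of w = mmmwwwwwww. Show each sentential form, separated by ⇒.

T ⇒ mTB   [T ::= m T B]
mTB ⇒ mmTBB   [T ::= m T B]
mmTBB ⇒ mmmTBBB   [T ::= m T B]
mmmTBBB ⇒ mmmwBBB   [T ::= w]
mmmwBBB ⇒ mmmwwBBB   [B ::= w B]
mmmwwBBB ⇒ mmmwwwBBB   [B ::= w B]
mmmwwwBBB ⇒ mmmwwwwBBB   [B ::= w B]
mmmwwwwBBB ⇒ mmmwwwwwBB   [B ::= w]
mmmwwwwwBB ⇒ mmmwwwwwwB   [B ::= w]
mmmwwwwwwB ⇒ mmmwwwwwww   [B ::= w]

T ⇒ mTB ⇒ mmTBB ⇒ mmmTBBB ⇒ mmmwBBB ⇒ mmmwwBBB ⇒ mmmwwwBBB ⇒ mmmwwwwBBB ⇒ mmmwwwwwBB ⇒ mmmwwwwwwB ⇒ mmmwwwwwww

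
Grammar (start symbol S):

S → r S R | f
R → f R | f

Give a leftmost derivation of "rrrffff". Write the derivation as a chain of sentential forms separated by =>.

S=>rSR=>rrSRR=>rrrSRRR=>rrrfRRR=>rrrffRR=>rrrfffR=>rrrffff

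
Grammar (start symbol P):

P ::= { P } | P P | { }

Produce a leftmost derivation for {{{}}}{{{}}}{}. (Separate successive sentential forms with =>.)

P=>PP=>PPP=>{P}PP=>{{P}}PP=>{{{}}}PP=>{{{}}}{P}P=>{{{}}}{{P}}P=>{{{}}}{{{}}}P=>{{{}}}{{{}}}{}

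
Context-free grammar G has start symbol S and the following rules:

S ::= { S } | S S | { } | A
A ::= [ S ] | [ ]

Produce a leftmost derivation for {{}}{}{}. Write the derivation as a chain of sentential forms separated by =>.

S => SS => SSS => {S}SS => {{}}SS => {{}}{}S => {{}}{}{}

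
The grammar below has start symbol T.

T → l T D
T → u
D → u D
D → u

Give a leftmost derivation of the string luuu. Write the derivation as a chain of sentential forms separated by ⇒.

T ⇒ lTD   [T → l T D]
lTD ⇒ luD   [T → u]
luD ⇒ luuD   [D → u D]
luuD ⇒ luuu   [D → u]

T⇒lTD⇒luD⇒luuD⇒luuu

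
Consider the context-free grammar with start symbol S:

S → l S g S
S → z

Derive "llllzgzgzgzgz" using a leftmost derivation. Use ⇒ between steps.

S ⇒ lSgS   [S → l S g S]
lSgS ⇒ llSgSgS   [S → l S g S]
llSgSgS ⇒ lllSgSgSgS   [S → l S g S]
lllSgSgSgS ⇒ llllSgSgSgSgS   [S → l S g S]
llllSgSgSgSgS ⇒ llllzgSgSgSgS   [S → z]
llllzgSgSgSgS ⇒ llllzgzgSgSgS   [S → z]
llllzgzgSgSgS ⇒ llllzgzgzgSgS   [S → z]
llllzgzgzgSgS ⇒ llllzgzgzgzgS   [S → z]
llllzgzgzgzgS ⇒ llllzgzgzgzgz   [S → z]

S ⇒ lSgS ⇒ llSgSgS ⇒ lllSgSgSgS ⇒ llllSgSgSgSgS ⇒ llllzgSgSgSgS ⇒ llllzgzgSgSgS ⇒ llllzgzgzgSgS ⇒ llllzgzgzgzgS ⇒ llllzgzgzgzgz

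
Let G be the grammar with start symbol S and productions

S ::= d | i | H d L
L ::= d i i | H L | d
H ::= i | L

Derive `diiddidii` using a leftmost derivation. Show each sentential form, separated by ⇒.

S ⇒ HdL ⇒ LdL ⇒ HLdL ⇒ LLdL ⇒ diiLdL ⇒ diiddL ⇒ diiddHL ⇒ diiddiL ⇒ diiddidii

S ⇒ HdL   [S ::= H d L]
HdL ⇒ LdL   [H ::= L]
LdL ⇒ HLdL   [L ::= H L]
HLdL ⇒ LLdL   [H ::= L]
LLdL ⇒ diiLdL   [L ::= d i i]
diiLdL ⇒ diiddL   [L ::= d]
diiddL ⇒ diiddHL   [L ::= H L]
diiddHL ⇒ diiddiL   [H ::= i]
diiddiL ⇒ diiddidii   [L ::= d i i]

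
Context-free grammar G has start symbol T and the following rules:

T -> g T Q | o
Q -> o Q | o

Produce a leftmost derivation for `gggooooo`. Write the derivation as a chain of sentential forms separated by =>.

T => gTQ => ggTQQ => gggTQQQ => gggoQQQ => gggooQQ => gggoooQ => gggooooQ => gggooooo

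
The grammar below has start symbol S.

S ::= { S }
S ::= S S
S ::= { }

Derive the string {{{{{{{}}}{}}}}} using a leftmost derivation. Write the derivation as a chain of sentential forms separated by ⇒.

S ⇒ {S} ⇒ {{S}} ⇒ {{{S}}} ⇒ {{{{S}}}} ⇒ {{{{SS}}}} ⇒ {{{{{S}S}}}} ⇒ {{{{{{S}}S}}}} ⇒ {{{{{{{}}}S}}}} ⇒ {{{{{{{}}}{}}}}}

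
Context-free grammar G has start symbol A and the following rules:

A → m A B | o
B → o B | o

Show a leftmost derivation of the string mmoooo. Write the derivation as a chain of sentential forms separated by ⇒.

A ⇒ mAB ⇒ mmABB ⇒ mmoBB ⇒ mmooBB ⇒ mmoooB ⇒ mmoooo

A ⇒ mAB   [A → m A B]
mAB ⇒ mmABB   [A → m A B]
mmABB ⇒ mmoBB   [A → o]
mmoBB ⇒ mmooBB   [B → o B]
mmooBB ⇒ mmoooB   [B → o]
mmoooB ⇒ mmoooo   [B → o]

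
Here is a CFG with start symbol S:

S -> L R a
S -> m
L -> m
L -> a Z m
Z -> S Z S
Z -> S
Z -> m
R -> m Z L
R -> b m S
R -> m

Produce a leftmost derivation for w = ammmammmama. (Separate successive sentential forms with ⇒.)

S ⇒ LRa   [S -> L R a]
LRa ⇒ aZmRa   [L -> a Z m]
aZmRa ⇒ ammRa   [Z -> m]
ammRa ⇒ ammmZLa   [R -> m Z L]
ammmZLa ⇒ ammmSLa   [Z -> S]
ammmSLa ⇒ ammmLRaLa   [S -> L R a]
ammmLRaLa ⇒ ammmaZmRaLa   [L -> a Z m]
ammmaZmRaLa ⇒ ammmammRaLa   [Z -> m]
ammmammRaLa ⇒ ammmammmaLa   [R -> m]
ammmammmaLa ⇒ ammmammmama   [L -> m]

S ⇒ LRa ⇒ aZmRa ⇒ ammRa ⇒ ammmZLa ⇒ ammmSLa ⇒ ammmLRaLa ⇒ ammmaZmRaLa ⇒ ammmammRaLa ⇒ ammmammmaLa ⇒ ammmammmama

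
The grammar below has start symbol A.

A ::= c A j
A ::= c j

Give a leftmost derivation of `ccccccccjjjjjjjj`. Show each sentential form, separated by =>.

A => cAj   [A ::= c A j]
cAj => ccAjj   [A ::= c A j]
ccAjj => cccAjjj   [A ::= c A j]
cccAjjj => ccccAjjjj   [A ::= c A j]
ccccAjjjj => cccccAjjjjj   [A ::= c A j]
cccccAjjjjj => ccccccAjjjjjj   [A ::= c A j]
ccccccAjjjjjj => cccccccAjjjjjjj   [A ::= c A j]
cccccccAjjjjjjj => ccccccccjjjjjjjj   [A ::= c j]

A => cAj => ccAjj => cccAjjj => ccccAjjjj => cccccAjjjjj => ccccccAjjjjjj => cccccccAjjjjjjj => ccccccccjjjjjjjj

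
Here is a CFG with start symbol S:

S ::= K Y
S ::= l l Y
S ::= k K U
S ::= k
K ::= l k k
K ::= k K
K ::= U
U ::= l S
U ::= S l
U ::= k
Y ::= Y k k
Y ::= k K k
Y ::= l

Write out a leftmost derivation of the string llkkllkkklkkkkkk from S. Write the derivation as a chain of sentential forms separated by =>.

S => llY   [S ::= l l Y]
llY => llkKk   [Y ::= k K k]
llkKk => llkkKk   [K ::= k K]
llkkKk => llkkUk   [K ::= U]
llkkUk => llkklSk   [U ::= l S]
llkklSk => llkklKYk   [S ::= K Y]
llkklKYk => llkkllkkYk   [K ::= l k k]
llkkllkkYk => llkkllkkYkkk   [Y ::= Y k k]
llkkllkkYkkk => llkkllkkkKkkkk   [Y ::= k K k]
llkkllkkkKkkkk => llkkllkkklkkkkkk   [K ::= l k k]

S => llY => llkKk => llkkKk => llkkUk => llkklSk => llkklKYk => llkkllkkYk => llkkllkkYkkk => llkkllkkkKkkkk => llkkllkkklkkkkkk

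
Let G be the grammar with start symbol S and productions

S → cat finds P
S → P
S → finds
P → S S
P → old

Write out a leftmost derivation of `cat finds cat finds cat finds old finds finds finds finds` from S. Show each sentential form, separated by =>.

S => P => S S => cat finds P S => cat finds S S S => cat finds cat finds P S S => cat finds cat finds S S S S => cat finds cat finds cat finds P S S S => cat finds cat finds cat finds S S S S S => cat finds cat finds cat finds P S S S S => cat finds cat finds cat finds old S S S S => cat finds cat finds cat finds old finds S S S => cat finds cat finds cat finds old finds finds S S => cat finds cat finds cat finds old finds finds finds S => cat finds cat finds cat finds old finds finds finds finds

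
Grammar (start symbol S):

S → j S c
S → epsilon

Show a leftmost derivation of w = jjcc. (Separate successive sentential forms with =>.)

S => jSc   [S → j S c]
jSc => jjScc   [S → j S c]
jjScc => jjcc   [S → epsilon]

S => jSc => jjScc => jjcc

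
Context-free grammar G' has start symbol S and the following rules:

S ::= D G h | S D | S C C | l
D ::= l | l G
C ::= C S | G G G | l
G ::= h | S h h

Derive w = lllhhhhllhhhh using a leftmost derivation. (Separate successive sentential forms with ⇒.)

S⇒DGh⇒lGGh⇒lShhGh⇒lSCChhGh⇒lDGhCChhGh⇒llGGhCChhGh⇒llShhGhCChhGh⇒lllhhGhCChhGh⇒lllhhhhCChhGh⇒lllhhhhlChhGh⇒lllhhhhllhhGh⇒lllhhhhllhhhh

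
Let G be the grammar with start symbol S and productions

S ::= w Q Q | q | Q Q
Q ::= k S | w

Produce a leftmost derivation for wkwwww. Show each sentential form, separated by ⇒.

S⇒wQQ⇒wkSQ⇒wkwQQQ⇒wkwwQQ⇒wkwwwQ⇒wkwwww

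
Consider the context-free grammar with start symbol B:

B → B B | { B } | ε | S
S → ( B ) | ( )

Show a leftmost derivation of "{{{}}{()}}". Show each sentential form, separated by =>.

B => {B}   [B → { B }]
{B} => {BB}   [B → B B]
{BB} => {{B}B}   [B → { B }]
{{B}B} => {{{B}}B}   [B → { B }]
{{{B}}B} => {{{}}B}   [B → ε]
{{{}}B} => {{{}}{B}}   [B → { B }]
{{{}}{B}} => {{{}}{S}}   [B → S]
{{{}}{S}} => {{{}}{()}}   [S → ( )]

B => {B} => {BB} => {{B}B} => {{{B}}B} => {{{}}B} => {{{}}{B}} => {{{}}{S}} => {{{}}{()}}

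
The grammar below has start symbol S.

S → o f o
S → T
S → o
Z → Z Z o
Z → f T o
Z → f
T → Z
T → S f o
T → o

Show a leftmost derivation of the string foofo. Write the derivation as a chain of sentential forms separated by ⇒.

S ⇒ T ⇒ Z ⇒ ZZo ⇒ fToZo ⇒ fooZo ⇒ foofo

S ⇒ T   [S → T]
T ⇒ Z   [T → Z]
Z ⇒ ZZo   [Z → Z Z o]
ZZo ⇒ fToZo   [Z → f T o]
fToZo ⇒ fooZo   [T → o]
fooZo ⇒ foofo   [Z → f]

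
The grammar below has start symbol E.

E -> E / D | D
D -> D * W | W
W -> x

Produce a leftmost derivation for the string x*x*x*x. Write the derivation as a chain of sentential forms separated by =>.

E => D   [E -> D]
D => D*W   [D -> D * W]
D*W => D*W*W   [D -> D * W]
D*W*W => D*W*W*W   [D -> D * W]
D*W*W*W => W*W*W*W   [D -> W]
W*W*W*W => x*W*W*W   [W -> x]
x*W*W*W => x*x*W*W   [W -> x]
x*x*W*W => x*x*x*W   [W -> x]
x*x*x*W => x*x*x*x   [W -> x]

E=>D=>D*W=>D*W*W=>D*W*W*W=>W*W*W*W=>x*W*W*W=>x*x*W*W=>x*x*x*W=>x*x*x*x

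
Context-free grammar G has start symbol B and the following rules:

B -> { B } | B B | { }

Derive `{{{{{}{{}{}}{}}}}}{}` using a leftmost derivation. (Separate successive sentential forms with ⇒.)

B ⇒ BB   [B -> B B]
BB ⇒ {B}B   [B -> { B }]
{B}B ⇒ {{B}}B   [B -> { B }]
{{B}}B ⇒ {{{B}}}B   [B -> { B }]
{{{B}}}B ⇒ {{{{B}}}}B   [B -> { B }]
{{{{B}}}}B ⇒ {{{{BB}}}}B   [B -> B B]
{{{{BB}}}}B ⇒ {{{{{}B}}}}B   [B -> { }]
{{{{{}B}}}}B ⇒ {{{{{}BB}}}}B   [B -> B B]
{{{{{}BB}}}}B ⇒ {{{{{}{B}B}}}}B   [B -> { B }]
{{{{{}{B}B}}}}B ⇒ {{{{{}{BB}B}}}}B   [B -> B B]
{{{{{}{BB}B}}}}B ⇒ {{{{{}{{}B}B}}}}B   [B -> { }]
{{{{{}{{}B}B}}}}B ⇒ {{{{{}{{}{}}B}}}}B   [B -> { }]
{{{{{}{{}{}}B}}}}B ⇒ {{{{{}{{}{}}{}}}}}B   [B -> { }]
{{{{{}{{}{}}{}}}}}B ⇒ {{{{{}{{}{}}{}}}}}{}   [B -> { }]

B ⇒ BB ⇒ {B}B ⇒ {{B}}B ⇒ {{{B}}}B ⇒ {{{{B}}}}B ⇒ {{{{BB}}}}B ⇒ {{{{{}B}}}}B ⇒ {{{{{}BB}}}}B ⇒ {{{{{}{B}B}}}}B ⇒ {{{{{}{BB}B}}}}B ⇒ {{{{{}{{}B}B}}}}B ⇒ {{{{{}{{}{}}B}}}}B ⇒ {{{{{}{{}{}}{}}}}}B ⇒ {{{{{}{{}{}}{}}}}}{}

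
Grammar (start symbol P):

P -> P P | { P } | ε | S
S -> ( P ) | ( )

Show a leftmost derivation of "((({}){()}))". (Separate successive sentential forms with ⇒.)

P ⇒ S ⇒ (P) ⇒ (S) ⇒ ((P)) ⇒ ((PP)) ⇒ ((SP)) ⇒ (((P)P)) ⇒ ((({P})P)) ⇒ ((({})P)) ⇒ ((({}){P})) ⇒ ((({}){PP})) ⇒ ((({}){SP})) ⇒ ((({}){()P})) ⇒ ((({}){()}))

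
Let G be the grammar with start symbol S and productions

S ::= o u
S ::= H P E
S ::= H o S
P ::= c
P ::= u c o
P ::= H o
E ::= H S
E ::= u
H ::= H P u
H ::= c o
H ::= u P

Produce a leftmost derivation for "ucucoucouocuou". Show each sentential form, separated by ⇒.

S ⇒ HPE   [S ::= H P E]
HPE ⇒ uPPE   [H ::= u P]
uPPE ⇒ ucPE   [P ::= c]
ucPE ⇒ ucHoE   [P ::= H o]
ucHoE ⇒ ucHPuoE   [H ::= H P u]
ucHPuoE ⇒ ucuPPuoE   [H ::= u P]
ucuPPuoE ⇒ ucuHoPuoE   [P ::= H o]
ucuHoPuoE ⇒ ucuHPuoPuoE   [H ::= H P u]
ucuHPuoPuoE ⇒ ucucoPuoPuoE   [H ::= c o]
ucucoPuoPuoE ⇒ ucucoucouoPuoE   [P ::= u c o]
ucucoucouoPuoE ⇒ ucucoucouocuoE   [P ::= c]
ucucoucouocuoE ⇒ ucucoucouocuou   [E ::= u]

S ⇒ HPE ⇒ uPPE ⇒ ucPE ⇒ ucHoE ⇒ ucHPuoE ⇒ ucuPPuoE ⇒ ucuHoPuoE ⇒ ucuHPuoPuoE ⇒ ucucoPuoPuoE ⇒ ucucoucouoPuoE ⇒ ucucoucouocuoE ⇒ ucucoucouocuou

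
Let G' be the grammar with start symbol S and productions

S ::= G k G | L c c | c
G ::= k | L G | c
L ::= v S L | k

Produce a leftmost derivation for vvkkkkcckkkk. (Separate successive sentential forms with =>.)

S => GkG   [S ::= G k G]
GkG => LGkG   [G ::= L G]
LGkG => vSLGkG   [L ::= v S L]
vSLGkG => vLccLGkG   [S ::= L c c]
vLccLGkG => vvSLccLGkG   [L ::= v S L]
vvSLccLGkG => vvGkGLccLGkG   [S ::= G k G]
vvGkGLccLGkG => vvkkGLccLGkG   [G ::= k]
vvkkGLccLGkG => vvkkkLccLGkG   [G ::= k]
vvkkkLccLGkG => vvkkkkccLGkG   [L ::= k]
vvkkkkccLGkG => vvkkkkcckGkG   [L ::= k]
vvkkkkcckGkG => vvkkkkcckkkG   [G ::= k]
vvkkkkcckkkG => vvkkkkcckkkk   [G ::= k]

S => GkG => LGkG => vSLGkG => vLccLGkG => vvSLccLGkG => vvGkGLccLGkG => vvkkGLccLGkG => vvkkkLccLGkG => vvkkkkccLGkG => vvkkkkcckGkG => vvkkkkcckkkG => vvkkkkcckkkk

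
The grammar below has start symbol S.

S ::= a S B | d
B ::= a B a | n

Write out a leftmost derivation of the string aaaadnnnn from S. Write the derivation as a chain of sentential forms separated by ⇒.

S ⇒ aSB ⇒ aaSBB ⇒ aaaSBBB ⇒ aaaaSBBBB ⇒ aaaadBBBB ⇒ aaaadnBBB ⇒ aaaadnnBB ⇒ aaaadnnnB ⇒ aaaadnnnn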